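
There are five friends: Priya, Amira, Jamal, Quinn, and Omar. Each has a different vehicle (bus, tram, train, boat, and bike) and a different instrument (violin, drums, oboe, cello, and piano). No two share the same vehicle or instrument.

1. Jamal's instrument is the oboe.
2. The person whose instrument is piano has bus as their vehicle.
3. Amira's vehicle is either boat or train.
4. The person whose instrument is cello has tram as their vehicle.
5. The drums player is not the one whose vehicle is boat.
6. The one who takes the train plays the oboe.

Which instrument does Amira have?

violin

Clue 1 rules out oboe for Amira's instrument.
With clues 1–3, piano is impossible for Amira's instrument.
With clues 1–4, cello is impossible for Amira's instrument.
With clues 1–6, drums is impossible for Amira's instrument.
That leaves violin.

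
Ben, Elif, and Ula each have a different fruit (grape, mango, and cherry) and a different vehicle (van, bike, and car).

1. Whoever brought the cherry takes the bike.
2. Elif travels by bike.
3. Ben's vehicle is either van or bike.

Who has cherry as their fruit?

Elif

With clues 1–2, Ben and Ula are impossible for the one with fruit cherry.
That leaves Elif.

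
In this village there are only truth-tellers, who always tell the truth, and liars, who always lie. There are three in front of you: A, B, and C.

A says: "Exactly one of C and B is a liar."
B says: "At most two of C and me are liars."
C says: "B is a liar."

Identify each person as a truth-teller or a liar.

Regardless of anyone's role, B's statement is true, so B is a truth-teller.
With that fixed, C's statement is false, so C is a liar.
With that fixed, A's statement is true, so A is a truth-teller.

A: truth-teller, B: truth-teller, C: liar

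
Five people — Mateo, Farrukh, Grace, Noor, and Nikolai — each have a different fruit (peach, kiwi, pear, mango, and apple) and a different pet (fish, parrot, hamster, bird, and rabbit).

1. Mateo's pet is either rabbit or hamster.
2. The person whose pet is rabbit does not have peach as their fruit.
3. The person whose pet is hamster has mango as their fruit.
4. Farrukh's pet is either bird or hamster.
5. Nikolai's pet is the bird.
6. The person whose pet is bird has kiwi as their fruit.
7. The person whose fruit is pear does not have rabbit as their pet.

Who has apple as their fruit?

Mateo

With clues 1–5, Farrukh is impossible for the one with fruit apple.
With clues 1–6, Nikolai is impossible for the one with fruit apple.
With clues 1–7, Grace and Noor are impossible for the one with fruit apple.
That leaves Mateo.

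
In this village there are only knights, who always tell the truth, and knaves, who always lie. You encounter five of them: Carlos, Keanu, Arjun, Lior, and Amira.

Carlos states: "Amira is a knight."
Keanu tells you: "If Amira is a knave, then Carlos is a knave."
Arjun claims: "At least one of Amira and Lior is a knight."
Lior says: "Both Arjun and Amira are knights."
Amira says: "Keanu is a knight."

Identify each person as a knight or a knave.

Consider Carlos. Suppose Carlos is a knave.
Then no assignment of the remaining roles makes every statement match its speaker's type — contradiction.
So Carlos is a knight.
Consider Keanu. Suppose Keanu is a knave.
Then no assignment of the remaining roles makes every statement match its speaker's type — contradiction.
So Keanu is a knight.
With that fixed, Amira's statement is true, so Amira is a knight.
With that fixed, Arjun's statement is true, so Arjun is a knight.
With that fixed, Lior's statement is true, so Lior is a knight.

Carlos: knight, Keanu: knight, Arjun: knight, Lior: knight, Amira: knight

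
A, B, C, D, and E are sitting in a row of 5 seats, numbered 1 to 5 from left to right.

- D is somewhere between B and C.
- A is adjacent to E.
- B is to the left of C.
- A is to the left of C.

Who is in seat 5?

With clue 1, D is ruled out for seat 5.
With clues 1–3, B is ruled out for seat 5.
With clues 1–4, A and E are ruled out for seat 5.
So seat 5 is C.

C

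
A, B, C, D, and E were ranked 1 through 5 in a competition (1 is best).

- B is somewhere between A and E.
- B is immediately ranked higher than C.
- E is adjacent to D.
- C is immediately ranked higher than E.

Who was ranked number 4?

With clues 1–2, B is ruled out for rank 4.
With clues 1–3, A is ruled out for rank 4.
With clues 1–4, C and D are ruled out for rank 4.
So rank 4 is E.

E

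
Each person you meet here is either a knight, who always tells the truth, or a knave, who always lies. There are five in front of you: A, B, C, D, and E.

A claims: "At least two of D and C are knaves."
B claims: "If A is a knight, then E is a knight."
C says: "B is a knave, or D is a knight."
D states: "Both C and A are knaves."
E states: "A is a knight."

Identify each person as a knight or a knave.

Consider A. Suppose A is a knave.
Then no assignment of the remaining roles makes every statement match its speaker's type — contradiction.
So A is a knight.
With that fixed, D's statement is false, so D is a knave.
With that fixed, E's statement is true, so E is a knight.
With that fixed, B's statement is true, so B is a knight.
With that fixed, C's statement is false, so C is a knave.

A: knight, B: knight, C: knave, D: knave, E: knight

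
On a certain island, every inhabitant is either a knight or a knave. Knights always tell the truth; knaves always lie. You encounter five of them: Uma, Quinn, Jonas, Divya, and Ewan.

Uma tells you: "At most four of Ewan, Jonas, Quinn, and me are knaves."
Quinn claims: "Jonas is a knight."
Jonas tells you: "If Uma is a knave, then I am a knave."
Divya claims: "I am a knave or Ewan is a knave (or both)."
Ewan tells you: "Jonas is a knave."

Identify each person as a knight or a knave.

Uma: knight, Quinn: knight, Jonas: knight, Divya: knight, Ewan: knave

Regardless of anyone's role, Uma's statement is true, so Uma is a knight.
With that fixed, Jonas's statement is true, so Jonas is a knight.
With that fixed, Ewan's statement is false, so Ewan is a knave.
With that fixed, Quinn's statement is true, so Quinn is a knight.
With that fixed, Divya's statement is true, so Divya is a knight.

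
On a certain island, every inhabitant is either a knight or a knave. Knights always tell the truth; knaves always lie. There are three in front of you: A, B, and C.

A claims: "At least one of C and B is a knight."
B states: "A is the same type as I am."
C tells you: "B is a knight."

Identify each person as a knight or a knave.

Consider A. Suppose A is a knave.
Then whichever role B has, B's statement has the wrong truth value — contradiction.
So A is a knight.
Consider B. Suppose B is a knave.
Then no assignment of the remaining roles makes every statement match its speaker's type — contradiction.
So B is a knight.
With that fixed, C's statement is true, so C is a knight.

A: knight, B: knight, C: knight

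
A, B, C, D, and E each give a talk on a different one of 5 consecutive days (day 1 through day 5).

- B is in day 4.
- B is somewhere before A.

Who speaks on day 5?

A

With clue 1, B is ruled out for day 5.
With clues 1–2, C, D, and E are ruled out for day 5.
So day 5 is A.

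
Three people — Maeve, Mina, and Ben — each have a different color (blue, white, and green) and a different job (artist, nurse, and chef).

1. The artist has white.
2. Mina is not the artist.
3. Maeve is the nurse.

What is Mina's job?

chef

With clues 1–2, artist is impossible for Mina's job.
With clues 1–3, nurse is impossible for Mina's job.
That leaves chef.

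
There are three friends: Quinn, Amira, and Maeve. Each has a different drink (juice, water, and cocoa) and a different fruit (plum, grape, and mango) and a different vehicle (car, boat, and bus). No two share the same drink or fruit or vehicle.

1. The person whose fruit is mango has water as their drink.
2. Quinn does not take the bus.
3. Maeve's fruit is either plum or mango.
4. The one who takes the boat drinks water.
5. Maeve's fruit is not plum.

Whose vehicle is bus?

Amira

With clues 1–2, Quinn is impossible for the one with vehicle bus.
With clues 1–5, Maeve is impossible for the one with vehicle bus.
That leaves Amira.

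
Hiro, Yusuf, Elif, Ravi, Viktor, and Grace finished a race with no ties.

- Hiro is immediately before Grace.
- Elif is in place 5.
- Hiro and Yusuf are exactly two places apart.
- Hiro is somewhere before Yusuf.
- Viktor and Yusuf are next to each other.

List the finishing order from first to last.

Hiro, Grace, Yusuf, Viktor, Elif, Ravi

From clue 1: Hiro is in {1,2,3,4,5}.
From clues 1–2: Elif → place 5.
From clues 1–3: Hiro is in {1,2,3}.
From clues 1–4: Hiro is in {1,2}.
From clues 1–5: Hiro → place 1, Grace → place 2, Yusuf → place 3, Viktor → place 4, Ravi → place 6.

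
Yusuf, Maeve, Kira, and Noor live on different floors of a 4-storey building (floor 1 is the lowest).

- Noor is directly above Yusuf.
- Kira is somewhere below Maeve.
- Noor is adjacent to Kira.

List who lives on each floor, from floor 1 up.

Yusuf, Noor, Kira, Maeve

From clue 1: Yusuf is in {1,2,3}.
From clues 1–2: Maeve is in {2,4}.
From clues 1–3: Yusuf → floor 1, Noor → floor 2, Kira → floor 3, Maeve → floor 4.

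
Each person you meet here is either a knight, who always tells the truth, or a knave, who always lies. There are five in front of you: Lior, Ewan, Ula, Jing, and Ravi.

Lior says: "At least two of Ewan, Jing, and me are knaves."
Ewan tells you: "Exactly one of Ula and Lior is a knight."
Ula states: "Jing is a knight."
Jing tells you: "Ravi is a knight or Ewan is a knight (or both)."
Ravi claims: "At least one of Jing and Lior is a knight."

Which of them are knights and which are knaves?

Consider Lior. Suppose Lior is a knight.
Then no assignment of the remaining roles makes every statement match its speaker's type — contradiction.
So Lior is a knave.
Consider Ewan. Suppose Ewan is a knave.
Then Lior's statement comes out true, contradicting Lior being a knave.
So Ewan is a knight.
With that fixed, Jing's statement is true, so Jing is a knight.
With that fixed, Ravi's statement is true, so Ravi is a knight.
With that fixed, Ula's statement is true, so Ula is a knight.

Lior: knave, Ewan: knight, Ula: knight, Jing: knight, Ravi: knight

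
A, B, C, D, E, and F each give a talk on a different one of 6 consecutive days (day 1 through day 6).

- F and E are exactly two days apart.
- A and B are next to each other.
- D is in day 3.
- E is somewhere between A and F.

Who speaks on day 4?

With clues 1–3, A, B, C, and D are ruled out for day 4.
With clues 1–4, F is ruled out for day 4.
So day 4 is E.

E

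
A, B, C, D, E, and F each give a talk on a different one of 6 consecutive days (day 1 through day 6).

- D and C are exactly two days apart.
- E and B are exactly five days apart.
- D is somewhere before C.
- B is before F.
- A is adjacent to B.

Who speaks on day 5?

With clues 1–2, B and E are ruled out for day 5.
With clues 1–3, D is ruled out for day 5.
With clues 1–5, A and F are ruled out for day 5.
So day 5 is C.

C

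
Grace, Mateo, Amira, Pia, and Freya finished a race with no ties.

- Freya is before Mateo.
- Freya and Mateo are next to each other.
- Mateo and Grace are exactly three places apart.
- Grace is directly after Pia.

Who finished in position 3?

With clues 1–3, Grace and Mateo are ruled out for place 3.
With clues 1–4, Freya and Pia are ruled out for place 3.
So place 3 is Amira.

Amira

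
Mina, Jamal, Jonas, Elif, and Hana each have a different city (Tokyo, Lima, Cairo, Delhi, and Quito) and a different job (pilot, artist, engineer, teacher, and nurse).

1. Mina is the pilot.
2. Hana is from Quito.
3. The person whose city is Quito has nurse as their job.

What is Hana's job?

nurse

Clue 1 rules out pilot for Hana's job.
With clues 1–3, artist, engineer, and teacher are impossible for Hana's job.
That leaves nurse.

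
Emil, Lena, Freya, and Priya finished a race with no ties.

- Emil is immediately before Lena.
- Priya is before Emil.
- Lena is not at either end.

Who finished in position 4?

With clue 1, Emil is ruled out for place 4.
With clues 1–2, Priya is ruled out for place 4.
With clues 1–3, Lena is ruled out for place 4.
So place 4 is Freya.

Freya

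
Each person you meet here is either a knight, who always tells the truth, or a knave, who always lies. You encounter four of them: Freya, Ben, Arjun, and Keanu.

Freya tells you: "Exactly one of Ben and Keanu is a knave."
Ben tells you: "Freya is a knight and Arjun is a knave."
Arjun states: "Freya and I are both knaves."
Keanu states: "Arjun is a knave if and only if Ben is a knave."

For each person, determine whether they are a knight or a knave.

Freya: knight, Ben: knight, Arjun: knave, Keanu: knave

Consider Freya. Suppose Freya is a knave.
Then whichever role Arjun has, Arjun's statement has the wrong truth value — contradiction.
So Freya is a knight.
With that fixed, Arjun's statement is false, so Arjun is a knave.
With that fixed, Ben's statement is true, so Ben is a knight.
With that fixed, Keanu's statement is false, so Keanu is a knave.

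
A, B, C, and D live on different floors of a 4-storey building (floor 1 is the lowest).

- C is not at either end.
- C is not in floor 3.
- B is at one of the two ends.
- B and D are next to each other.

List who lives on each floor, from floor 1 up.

A, C, D, B

From clue 1: C is in {2,3}.
From clues 1–2: C → floor 2.
From clues 1–3: B is in {1,4}.
From clues 1–4: A → floor 1, D → floor 3, B → floor 4.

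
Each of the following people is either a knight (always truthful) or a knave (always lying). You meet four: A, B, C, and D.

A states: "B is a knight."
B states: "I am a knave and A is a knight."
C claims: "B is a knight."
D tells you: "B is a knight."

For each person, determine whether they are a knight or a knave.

Consider A. Suppose A is a knight.
Then whichever role B has, B's statement has the wrong truth value — contradiction.
So A is a knave.
With that fixed, B's statement is false, so B is a knave.
With that fixed, C's statement is false, so C is a knave.
With that fixed, D's statement is false, so D is a knave.

A: knave, B: knave, C: knave, D: knave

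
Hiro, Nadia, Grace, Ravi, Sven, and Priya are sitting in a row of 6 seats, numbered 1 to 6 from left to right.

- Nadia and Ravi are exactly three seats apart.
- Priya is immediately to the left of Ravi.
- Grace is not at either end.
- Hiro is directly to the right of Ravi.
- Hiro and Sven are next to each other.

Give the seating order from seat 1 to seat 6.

Nadia, Grace, Priya, Ravi, Hiro, Sven

From clues 1–2: Nadia is in {1,2,3,5,6}.
From clues 1–3: Grace is in {2,3,4,5}.
From clues 1–4: Sven is in {1,6}.
From clues 1–5: Nadia → seat 1, Grace → seat 2, Priya → seat 3, Ravi → seat 4, Hiro → seat 5, Sven → seat 6.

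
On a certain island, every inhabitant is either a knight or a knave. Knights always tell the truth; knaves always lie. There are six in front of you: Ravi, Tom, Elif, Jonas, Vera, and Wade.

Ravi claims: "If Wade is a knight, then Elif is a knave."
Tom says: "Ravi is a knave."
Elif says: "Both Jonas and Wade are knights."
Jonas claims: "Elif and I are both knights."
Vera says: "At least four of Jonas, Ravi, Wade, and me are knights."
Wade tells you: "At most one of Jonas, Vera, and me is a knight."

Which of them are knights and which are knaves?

Ravi: knight, Tom: knave, Elif: knave, Jonas: knave, Vera: knave, Wade: knight

Consider Ravi. Suppose Ravi is a knave.
Then no assignment of the remaining roles makes every statement match its speaker's type — contradiction.
So Ravi is a knight.
With that fixed, Tom's statement is false, so Tom is a knave.
Consider Elif. Suppose Elif is a knight.
Then no assignment of the remaining roles makes every statement match its speaker's type — contradiction.
So Elif is a knave.
With that fixed, Jonas's statement is false, so Jonas is a knave.
With that fixed, Vera's statement is false, so Vera is a knave.
With that fixed, Wade's statement is true, so Wade is a knight.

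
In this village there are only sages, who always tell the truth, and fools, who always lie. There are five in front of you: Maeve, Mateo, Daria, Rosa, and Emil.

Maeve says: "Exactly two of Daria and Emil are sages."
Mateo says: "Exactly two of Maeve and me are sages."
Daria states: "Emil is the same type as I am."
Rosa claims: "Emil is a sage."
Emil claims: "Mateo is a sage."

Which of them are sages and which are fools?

Maeve: sage, Mateo: sage, Daria: sage, Rosa: sage, Emil: sage

Consider Maeve. Suppose Maeve is a fool.
Then no assignment of the remaining roles makes every statement match its speaker's type — contradiction.
So Maeve is a sage.
Consider Mateo. Suppose Mateo is a fool.
Then no assignment of the remaining roles makes every statement match its speaker's type — contradiction.
So Mateo is a sage.
With that fixed, Emil's statement is true, so Emil is a sage.
With that fixed, Rosa's statement is true, so Rosa is a sage.
Consider Daria. Suppose Daria is a fool.
Then Maeve's statement comes out false, contradicting Maeve being a sage.
So Daria is a sage.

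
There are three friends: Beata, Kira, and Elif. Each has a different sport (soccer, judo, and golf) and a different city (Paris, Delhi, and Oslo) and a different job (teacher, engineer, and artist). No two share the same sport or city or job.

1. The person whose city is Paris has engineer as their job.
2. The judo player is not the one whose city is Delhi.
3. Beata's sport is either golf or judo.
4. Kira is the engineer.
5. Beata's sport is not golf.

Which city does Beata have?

Oslo

With clues 1–4, Paris is impossible for Beata's city.
With clues 1–5, Delhi is impossible for Beata's city.
That leaves Oslo.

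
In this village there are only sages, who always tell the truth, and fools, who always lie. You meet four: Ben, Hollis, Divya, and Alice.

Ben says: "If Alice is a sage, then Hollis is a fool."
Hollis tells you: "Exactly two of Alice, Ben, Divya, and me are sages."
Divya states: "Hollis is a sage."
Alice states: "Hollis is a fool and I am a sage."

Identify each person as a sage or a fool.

Ben: sage, Hollis: fool, Divya: fool, Alice: fool

Consider Ben. Suppose Ben is a fool.
Then no assignment of the remaining roles makes every statement match its speaker's type — contradiction.
So Ben is a sage.
Consider Hollis. Suppose Hollis is a sage.
Then no assignment of the remaining roles makes every statement match its speaker's type — contradiction.
So Hollis is a fool.
With that fixed, Divya's statement is false, so Divya is a fool.
Consider Alice. Suppose Alice is a sage.
Then Hollis's statement comes out true, contradicting Hollis being a fool.
So Alice is a fool.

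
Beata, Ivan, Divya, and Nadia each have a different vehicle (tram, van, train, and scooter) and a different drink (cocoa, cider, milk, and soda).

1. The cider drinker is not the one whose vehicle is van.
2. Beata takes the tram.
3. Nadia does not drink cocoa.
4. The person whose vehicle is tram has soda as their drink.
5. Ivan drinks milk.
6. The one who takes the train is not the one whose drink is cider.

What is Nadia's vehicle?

With clues 1–2, tram is impossible for Nadia's vehicle.
With clues 1–5, van is impossible for Nadia's vehicle.
With clues 1–6, train is impossible for Nadia's vehicle.
That leaves scooter.

scooter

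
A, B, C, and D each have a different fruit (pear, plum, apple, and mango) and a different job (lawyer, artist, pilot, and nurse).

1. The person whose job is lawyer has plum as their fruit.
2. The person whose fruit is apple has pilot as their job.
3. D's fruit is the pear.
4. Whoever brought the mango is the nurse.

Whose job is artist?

D

With clues 1–4, A, B, and C are impossible for the one with job artist.
That leaves D.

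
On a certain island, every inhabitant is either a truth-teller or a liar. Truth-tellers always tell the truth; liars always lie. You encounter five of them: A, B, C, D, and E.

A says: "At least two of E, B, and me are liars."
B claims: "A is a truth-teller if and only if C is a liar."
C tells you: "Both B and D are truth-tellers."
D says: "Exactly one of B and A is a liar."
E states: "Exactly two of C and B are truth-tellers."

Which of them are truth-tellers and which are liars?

Consider A. Suppose A is a truth-teller.
Then no assignment of the remaining roles makes every statement match its speaker's type — contradiction.
So A is a liar.
Consider B. Suppose B is a liar.
Then A's statement comes out true, contradicting A being a liar.
So B is a truth-teller.
With that fixed, D's statement is true, so D is a truth-teller.
With that fixed, C's statement is true, so C is a truth-teller.
With that fixed, E's statement is true, so E is a truth-teller.

A: liar, B: truth-teller, C: truth-teller, D: truth-teller, E: truth-teller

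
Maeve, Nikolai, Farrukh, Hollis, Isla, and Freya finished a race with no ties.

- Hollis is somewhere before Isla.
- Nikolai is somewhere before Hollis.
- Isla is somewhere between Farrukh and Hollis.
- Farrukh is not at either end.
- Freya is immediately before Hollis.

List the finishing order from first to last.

Nikolai, Freya, Hollis, Isla, Farrukh, Maeve

From clue 1: Hollis is in {1,2,3,4,5}.
From clues 1–2: Nikolai is in {1,2,3,4}.
From clues 1–3: Nikolai is in {1,2,3}.
From clues 1–4: Nikolai is in {1,2}.
From clues 1–5: Nikolai → place 1, Freya → place 2, Hollis → place 3, Isla → place 4, Farrukh → place 5, Maeve → place 6.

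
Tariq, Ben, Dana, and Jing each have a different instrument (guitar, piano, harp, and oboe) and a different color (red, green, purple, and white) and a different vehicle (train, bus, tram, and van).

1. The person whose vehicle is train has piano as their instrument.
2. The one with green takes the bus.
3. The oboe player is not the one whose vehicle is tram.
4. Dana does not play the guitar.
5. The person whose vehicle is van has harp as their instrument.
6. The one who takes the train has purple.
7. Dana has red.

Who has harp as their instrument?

Dana

With clues 1–7, Ben, Jing, and Tariq are impossible for the one with instrument harp.
That leaves Dana.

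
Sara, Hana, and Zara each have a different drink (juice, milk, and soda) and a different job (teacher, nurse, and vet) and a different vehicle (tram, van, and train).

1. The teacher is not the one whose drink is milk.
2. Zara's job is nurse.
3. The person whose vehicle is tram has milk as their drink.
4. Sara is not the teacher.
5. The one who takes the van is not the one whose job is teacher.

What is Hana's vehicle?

train

With clues 1–4, tram is impossible for Hana's vehicle.
With clues 1–5, van is impossible for Hana's vehicle.
That leaves train.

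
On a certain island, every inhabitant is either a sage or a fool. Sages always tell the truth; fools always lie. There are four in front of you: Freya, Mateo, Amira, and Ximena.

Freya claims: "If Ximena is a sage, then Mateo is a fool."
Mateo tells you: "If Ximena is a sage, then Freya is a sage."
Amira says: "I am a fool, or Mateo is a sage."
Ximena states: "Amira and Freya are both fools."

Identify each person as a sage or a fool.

Consider Freya. Suppose Freya is a fool.
Then no assignment of the remaining roles makes every statement match its speaker's type — contradiction.
So Freya is a sage.
With that fixed, Mateo's statement is true, so Mateo is a sage.
With that fixed, Amira's statement is true, so Amira is a sage.
With that fixed, Ximena's statement is false, so Ximena is a fool.

Freya: sage, Mateo: sage, Amira: sage, Ximena: fool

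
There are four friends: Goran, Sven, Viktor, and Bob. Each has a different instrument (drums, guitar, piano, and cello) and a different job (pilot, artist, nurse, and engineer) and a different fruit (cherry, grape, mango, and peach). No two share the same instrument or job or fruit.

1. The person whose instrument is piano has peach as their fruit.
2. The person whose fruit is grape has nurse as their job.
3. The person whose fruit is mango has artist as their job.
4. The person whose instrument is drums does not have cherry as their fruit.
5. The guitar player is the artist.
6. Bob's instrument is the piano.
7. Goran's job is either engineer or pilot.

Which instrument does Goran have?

cello

With clues 1–6, piano is impossible for Goran's instrument.
With clues 1–7, drums and guitar are impossible for Goran's instrument.
That leaves cello.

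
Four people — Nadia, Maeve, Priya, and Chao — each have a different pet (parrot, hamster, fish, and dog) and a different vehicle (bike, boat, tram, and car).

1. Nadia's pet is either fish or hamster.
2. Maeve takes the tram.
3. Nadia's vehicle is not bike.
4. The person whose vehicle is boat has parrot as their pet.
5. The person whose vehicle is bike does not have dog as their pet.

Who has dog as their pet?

Clue 1 rules out Nadia for the one with pet dog.
With clues 1–5, Chao and Priya are impossible for the one with pet dog.
That leaves Maeve.

Maeve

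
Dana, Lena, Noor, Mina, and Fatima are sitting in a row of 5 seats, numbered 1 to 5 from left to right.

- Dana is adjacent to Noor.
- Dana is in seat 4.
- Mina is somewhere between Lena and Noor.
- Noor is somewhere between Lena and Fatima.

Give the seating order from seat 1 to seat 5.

Lena, Mina, Noor, Dana, Fatima

From clues 1–2: Dana → seat 4.
From clues 1–3: Lena is in {1,2}.
From clues 1–4: Lena → seat 1, Mina → seat 2, Noor → seat 3, Fatima → seat 5.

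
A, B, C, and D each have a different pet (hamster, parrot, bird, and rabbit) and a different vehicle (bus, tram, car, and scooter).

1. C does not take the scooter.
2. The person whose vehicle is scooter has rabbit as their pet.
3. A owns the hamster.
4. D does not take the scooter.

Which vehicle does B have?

scooter

With clues 1–4, bus, car, and tram are impossible for B's vehicle.
That leaves scooter.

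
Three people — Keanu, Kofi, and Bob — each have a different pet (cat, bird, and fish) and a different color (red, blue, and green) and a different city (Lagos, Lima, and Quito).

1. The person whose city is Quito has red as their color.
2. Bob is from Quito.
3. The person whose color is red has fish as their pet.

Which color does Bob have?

red

With clues 1–2, blue and green are impossible for Bob's color.
That leaves red.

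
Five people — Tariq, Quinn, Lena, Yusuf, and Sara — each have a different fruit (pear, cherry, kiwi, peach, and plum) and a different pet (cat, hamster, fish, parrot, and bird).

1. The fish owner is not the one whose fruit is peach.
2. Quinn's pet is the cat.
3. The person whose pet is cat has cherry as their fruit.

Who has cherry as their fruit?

With clues 1–3, Lena, Sara, Tariq, and Yusuf are impossible for the one with fruit cherry.
That leaves Quinn.

Quinn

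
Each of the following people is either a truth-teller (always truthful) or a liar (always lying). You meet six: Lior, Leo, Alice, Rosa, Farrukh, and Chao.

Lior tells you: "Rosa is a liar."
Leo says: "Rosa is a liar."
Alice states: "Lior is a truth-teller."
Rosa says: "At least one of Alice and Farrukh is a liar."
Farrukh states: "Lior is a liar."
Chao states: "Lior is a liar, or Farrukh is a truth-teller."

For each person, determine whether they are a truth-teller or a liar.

Lior: liar, Leo: liar, Alice: liar, Rosa: truth-teller, Farrukh: truth-teller, Chao: truth-teller

Consider Lior. Suppose Lior is a truth-teller.
Then no assignment of the remaining roles makes every statement match its speaker's type — contradiction.
So Lior is a liar.
With that fixed, Alice's statement is false, so Alice is a liar.
With that fixed, Rosa's statement is true, so Rosa is a truth-teller.
With that fixed, Farrukh's statement is true, so Farrukh is a truth-teller.
With that fixed, Chao's statement is true, so Chao is a truth-teller.
With that fixed, Leo's statement is false, so Leo is a liar.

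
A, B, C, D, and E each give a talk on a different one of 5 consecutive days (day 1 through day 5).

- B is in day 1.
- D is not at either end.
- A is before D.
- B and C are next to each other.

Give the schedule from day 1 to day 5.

From clue 1: B → day 1.
From clues 1–2: D is in {2,3,4}.
From clues 1–3: A is in {2,3}.
From clues 1–4: C → day 2, A → day 3, D → day 4, E → day 5.

B, C, A, D, E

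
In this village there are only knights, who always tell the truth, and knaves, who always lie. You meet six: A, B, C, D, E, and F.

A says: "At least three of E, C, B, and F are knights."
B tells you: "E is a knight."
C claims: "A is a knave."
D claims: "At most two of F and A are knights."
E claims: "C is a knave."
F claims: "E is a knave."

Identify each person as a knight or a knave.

Regardless of anyone's role, D's statement is true, so D is a knight.
Consider A. Suppose A is a knight.
Then no assignment of the remaining roles makes every statement match its speaker's type — contradiction.
So A is a knave.
With that fixed, C's statement is true, so C is a knight.
With that fixed, E's statement is false, so E is a knave.
With that fixed, F's statement is true, so F is a knight.
With that fixed, B's statement is false, so B is a knave.

A: knave, B: knave, C: knight, D: knight, E: knave, F: knight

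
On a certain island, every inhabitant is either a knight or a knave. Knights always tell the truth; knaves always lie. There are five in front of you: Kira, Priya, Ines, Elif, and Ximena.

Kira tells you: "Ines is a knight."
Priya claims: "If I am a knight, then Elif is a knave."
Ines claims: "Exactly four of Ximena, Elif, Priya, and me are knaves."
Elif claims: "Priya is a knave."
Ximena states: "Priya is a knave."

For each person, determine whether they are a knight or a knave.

Consider Kira. Suppose Kira is a knight.
Then no assignment of the remaining roles makes every statement match its speaker's type — contradiction.
So Kira is a knave.
Consider Priya. Suppose Priya is a knave.
Then Priya's own statement would have to be false, but it can't be — contradiction.
So Priya is a knight.
With that fixed, Ines's statement is false, so Ines is a knave.
With that fixed, Elif's statement is false, so Elif is a knave.
With that fixed, Ximena's statement is false, so Ximena is a knave.

Kira: knave, Priya: knight, Ines: knave, Elif: knave, Ximena: knave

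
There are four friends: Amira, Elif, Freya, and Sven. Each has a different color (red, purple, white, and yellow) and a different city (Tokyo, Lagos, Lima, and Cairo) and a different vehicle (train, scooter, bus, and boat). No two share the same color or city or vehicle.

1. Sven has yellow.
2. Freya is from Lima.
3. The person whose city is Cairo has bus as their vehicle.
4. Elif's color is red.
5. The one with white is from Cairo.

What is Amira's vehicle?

With clues 1–5, boat, scooter, and train are impossible for Amira's vehicle.
That leaves bus.

bus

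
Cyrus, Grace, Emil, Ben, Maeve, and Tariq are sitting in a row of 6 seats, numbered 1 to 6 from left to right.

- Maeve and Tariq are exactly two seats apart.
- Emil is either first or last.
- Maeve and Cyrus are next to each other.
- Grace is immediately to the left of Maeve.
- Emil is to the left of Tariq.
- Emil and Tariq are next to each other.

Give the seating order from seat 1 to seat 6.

Emil, Tariq, Grace, Maeve, Cyrus, Ben

From clues 1–2: Emil is in {1,6}.
From clues 1–5: Emil → seat 1.
From clues 1–6: Tariq → seat 2, Grace → seat 3, Maeve → seat 4, Cyrus → seat 5, Ben → seat 6.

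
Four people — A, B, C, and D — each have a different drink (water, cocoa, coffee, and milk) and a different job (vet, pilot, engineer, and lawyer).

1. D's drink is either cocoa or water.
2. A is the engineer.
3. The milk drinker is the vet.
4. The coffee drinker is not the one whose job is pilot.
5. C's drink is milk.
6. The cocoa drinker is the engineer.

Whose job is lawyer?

With clues 1–2, A is impossible for the one with job lawyer.
With clues 1–5, C is impossible for the one with job lawyer.
With clues 1–6, D is impossible for the one with job lawyer.
That leaves B.

B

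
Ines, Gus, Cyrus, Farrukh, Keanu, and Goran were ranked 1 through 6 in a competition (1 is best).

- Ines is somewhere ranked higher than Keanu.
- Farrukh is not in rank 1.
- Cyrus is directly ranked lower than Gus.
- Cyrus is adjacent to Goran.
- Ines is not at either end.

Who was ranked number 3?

Goran

With clues 1–4, Ines is ruled out for rank 3.
With clues 1–5, Cyrus, Farrukh, Gus, and Keanu are ruled out for rank 3.
So rank 3 is Goran.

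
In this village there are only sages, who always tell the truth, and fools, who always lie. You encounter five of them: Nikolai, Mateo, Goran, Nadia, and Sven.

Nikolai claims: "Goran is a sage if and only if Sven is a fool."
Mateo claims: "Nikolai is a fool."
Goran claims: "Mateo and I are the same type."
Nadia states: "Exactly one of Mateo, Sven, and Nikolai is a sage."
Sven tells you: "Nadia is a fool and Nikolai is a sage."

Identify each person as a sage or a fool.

Nikolai: fool, Mateo: sage, Goran: fool, Nadia: sage, Sven: fool

Consider Nikolai. Suppose Nikolai is a sage.
Then no assignment of the remaining roles makes every statement match its speaker's type — contradiction.
So Nikolai is a fool.
With that fixed, Mateo's statement is true, so Mateo is a sage.
With that fixed, Sven's statement is false, so Sven is a fool.
With that fixed, Nadia's statement is true, so Nadia is a sage.
Consider Goran. Suppose Goran is a sage.
Then Nikolai's statement comes out true, contradicting Nikolai being a fool.
So Goran is a fool.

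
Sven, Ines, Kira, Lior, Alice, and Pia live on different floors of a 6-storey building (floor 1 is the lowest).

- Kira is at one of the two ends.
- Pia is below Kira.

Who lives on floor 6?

Kira

With clues 1–2, Alice, Ines, Lior, Pia, and Sven are ruled out for floor 6.
So floor 6 is Kira.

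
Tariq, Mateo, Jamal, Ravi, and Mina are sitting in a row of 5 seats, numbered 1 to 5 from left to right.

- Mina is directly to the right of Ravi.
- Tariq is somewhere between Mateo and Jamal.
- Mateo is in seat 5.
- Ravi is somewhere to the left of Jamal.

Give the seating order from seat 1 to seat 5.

From clue 1: Ravi is in {1,2,3,4}.
From clues 1–2: Tariq is in {2,4}.
From clues 1–3: Mateo → seat 5.
From clues 1–4: Ravi → seat 1, Mina → seat 2, Jamal → seat 3, Tariq → seat 4.

Ravi, Mina, Jamal, Tariq, Mateo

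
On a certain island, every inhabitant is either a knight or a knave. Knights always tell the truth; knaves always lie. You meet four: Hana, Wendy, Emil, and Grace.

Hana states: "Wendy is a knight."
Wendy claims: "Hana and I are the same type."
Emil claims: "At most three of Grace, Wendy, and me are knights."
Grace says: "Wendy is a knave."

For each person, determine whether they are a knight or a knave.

Regardless of anyone's role, Emil's statement is true, so Emil is a knight.
Consider Hana. Suppose Hana is a knave.
Then whichever role Wendy has, Wendy's statement has the wrong truth value — contradiction.
So Hana is a knight.
Consider Wendy. Suppose Wendy is a knave.
Then Hana's statement comes out false, contradicting Hana being a knight.
So Wendy is a knight.
With that fixed, Grace's statement is false, so Grace is a knave.

Hana: knight, Wendy: knight, Emil: knight, Grace: knave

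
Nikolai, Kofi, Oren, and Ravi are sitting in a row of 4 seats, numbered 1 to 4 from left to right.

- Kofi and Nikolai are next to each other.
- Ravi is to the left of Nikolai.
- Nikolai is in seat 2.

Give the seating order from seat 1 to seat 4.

From clues 1–2: Ravi is in {1,2}.
From clues 1–3: Ravi → seat 1, Nikolai → seat 2, Kofi → seat 3, Oren → seat 4.

Ravi, Nikolai, Kofi, Oren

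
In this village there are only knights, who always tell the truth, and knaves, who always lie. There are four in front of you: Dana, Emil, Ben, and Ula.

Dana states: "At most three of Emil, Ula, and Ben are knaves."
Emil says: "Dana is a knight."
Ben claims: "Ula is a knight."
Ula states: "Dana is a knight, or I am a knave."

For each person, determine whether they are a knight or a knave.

Dana: knight, Emil: knight, Ben: knight, Ula: knight

Regardless of anyone's role, Dana's statement is true, so Dana is a knight.
With that fixed, Emil's statement is true, so Emil is a knight.
With that fixed, Ula's statement is true, so Ula is a knight.
With that fixed, Ben's statement is true, so Ben is a knight.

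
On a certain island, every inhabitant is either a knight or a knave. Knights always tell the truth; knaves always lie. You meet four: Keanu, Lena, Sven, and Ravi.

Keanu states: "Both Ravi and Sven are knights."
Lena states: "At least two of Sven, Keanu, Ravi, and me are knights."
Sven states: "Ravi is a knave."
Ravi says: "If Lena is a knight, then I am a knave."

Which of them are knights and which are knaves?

Keanu: knave, Lena: knave, Sven: knave, Ravi: knight

Consider Keanu. Suppose Keanu is a knight.
Then no assignment of the remaining roles makes every statement match its speaker's type — contradiction.
So Keanu is a knave.
Consider Lena. Suppose Lena is a knight.
Then whichever role Ravi has, Ravi's statement has the wrong truth value — contradiction.
So Lena is a knave.
With that fixed, Ravi's statement is true, so Ravi is a knight.
With that fixed, Sven's statement is false, so Sven is a knave.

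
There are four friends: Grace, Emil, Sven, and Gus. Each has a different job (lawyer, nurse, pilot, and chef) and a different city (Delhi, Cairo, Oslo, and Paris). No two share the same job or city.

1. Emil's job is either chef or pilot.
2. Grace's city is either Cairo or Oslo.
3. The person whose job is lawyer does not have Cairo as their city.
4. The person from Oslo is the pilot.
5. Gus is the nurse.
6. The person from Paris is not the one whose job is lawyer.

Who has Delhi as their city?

With clues 1–2, Grace is impossible for the one with city Delhi.
With clues 1–6, Emil and Gus are impossible for the one with city Delhi.
That leaves Sven.

Sven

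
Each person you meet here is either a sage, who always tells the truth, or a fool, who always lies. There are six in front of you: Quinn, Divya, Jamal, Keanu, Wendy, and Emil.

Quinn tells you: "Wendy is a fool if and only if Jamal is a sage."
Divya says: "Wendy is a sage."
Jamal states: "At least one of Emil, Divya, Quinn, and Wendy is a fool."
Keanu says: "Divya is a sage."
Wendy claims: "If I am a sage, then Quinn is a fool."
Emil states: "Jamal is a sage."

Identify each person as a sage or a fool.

Quinn: fool, Divya: sage, Jamal: sage, Keanu: sage, Wendy: sage, Emil: sage

Consider Quinn. Suppose Quinn is a sage.
Then whichever role Wendy has, Wendy's statement has the wrong truth value — contradiction.
So Quinn is a fool.
With that fixed, Jamal's statement is true, so Jamal is a sage.
With that fixed, Wendy's statement is true, so Wendy is a sage.
With that fixed, Emil's statement is true, so Emil is a sage.
With that fixed, Divya's statement is true, so Divya is a sage.
With that fixed, Keanu's statement is true, so Keanu is a sage.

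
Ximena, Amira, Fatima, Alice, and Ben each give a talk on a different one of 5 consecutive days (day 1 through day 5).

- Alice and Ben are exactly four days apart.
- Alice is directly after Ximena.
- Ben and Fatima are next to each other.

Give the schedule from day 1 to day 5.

From clue 1: Alice is in {1,5}.
From clues 1–2: Ben → day 1, Ximena → day 4, Alice → day 5.
From clues 1–3: Fatima → day 2, Amira → day 3.

Ben, Fatima, Amira, Ximena, Alice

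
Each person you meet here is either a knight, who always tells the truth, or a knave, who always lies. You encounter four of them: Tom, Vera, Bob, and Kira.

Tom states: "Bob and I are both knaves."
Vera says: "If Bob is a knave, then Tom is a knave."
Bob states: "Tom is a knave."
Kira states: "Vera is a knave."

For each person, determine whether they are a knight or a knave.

Tom: knave, Vera: knight, Bob: knight, Kira: knave

Consider Tom. Suppose Tom is a knight.
Then Tom's own statement would have to be true, but it can't be — contradiction.
So Tom is a knave.
With that fixed, Vera's statement is true, so Vera is a knight.
With that fixed, Bob's statement is true, so Bob is a knight.
With that fixed, Kira's statement is false, so Kira is a knave.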